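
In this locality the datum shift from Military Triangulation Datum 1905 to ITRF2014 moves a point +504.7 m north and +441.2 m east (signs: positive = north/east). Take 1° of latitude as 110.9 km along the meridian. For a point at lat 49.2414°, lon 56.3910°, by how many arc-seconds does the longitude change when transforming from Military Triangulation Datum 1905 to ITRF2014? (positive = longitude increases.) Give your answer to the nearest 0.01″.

Δλ = 21.94″

At latitude 49.2414°, cos φ = 0.652873.
1° of longitude at this latitude = 110.9 × cos φ = 72.40 km, so Δλ = 441.2 / 72403.7 = 0.0060936° = 21.937″.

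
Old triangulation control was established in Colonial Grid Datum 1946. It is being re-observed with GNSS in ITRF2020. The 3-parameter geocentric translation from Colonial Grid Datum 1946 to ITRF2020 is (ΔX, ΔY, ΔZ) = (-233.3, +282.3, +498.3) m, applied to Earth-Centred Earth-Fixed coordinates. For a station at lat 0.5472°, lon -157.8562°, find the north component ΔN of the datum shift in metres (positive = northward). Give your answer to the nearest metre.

ΔN = 497 m

At φ = 0.5472°, λ = -157.8562°: sin φ = 0.009550, cos φ = 0.999954, sin λ = -0.376932, cos λ = -0.926241.
ΔN = −sin φ cos λ·ΔX − sin φ sin λ·ΔY + cos φ·ΔZ = −(0.009550)(-0.926241)(-233.3) − (0.009550)(-0.376932)(282.3) + (0.999954)(498.3) = 497.23 m.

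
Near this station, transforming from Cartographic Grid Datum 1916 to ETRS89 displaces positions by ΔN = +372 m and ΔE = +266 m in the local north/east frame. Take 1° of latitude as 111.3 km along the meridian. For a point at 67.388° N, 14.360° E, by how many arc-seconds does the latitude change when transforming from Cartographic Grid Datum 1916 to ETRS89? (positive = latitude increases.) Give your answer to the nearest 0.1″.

Δφ = 12.0″

1° of latitude = 111.3 km, so Δφ = 372.0 / 111300 = 0.0033423° = 12.032″.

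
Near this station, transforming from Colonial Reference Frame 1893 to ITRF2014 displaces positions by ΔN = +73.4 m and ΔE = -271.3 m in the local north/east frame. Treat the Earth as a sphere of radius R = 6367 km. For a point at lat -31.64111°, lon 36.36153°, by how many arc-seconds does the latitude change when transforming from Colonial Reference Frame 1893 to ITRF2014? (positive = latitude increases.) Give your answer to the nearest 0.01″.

On a sphere of radius R, 1 rad of latitude = R, so Δφ = ΔN / R = 73.4 / 6367000 = 1.1528e-05 rad = 2.378″.

Δφ = 2.38″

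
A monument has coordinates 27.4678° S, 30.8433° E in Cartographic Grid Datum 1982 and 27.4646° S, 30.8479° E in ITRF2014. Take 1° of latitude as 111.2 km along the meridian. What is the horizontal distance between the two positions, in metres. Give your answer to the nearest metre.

Δφ = -27.4646° − -27.4678° = +0.0032°; Δλ = 30.8479° − 30.8433° = +0.0046°.
ΔN = Δφ × 111200 = 355.8 m; ΔE = Δλ × 111200 × cos(-27.4678°) = +0.0046 × 111200 × 0.887270 = 453.9 m.
Distance = √(ΔE² + ΔN²) = √(453.9² + 355.8²) = 576.7 m.

577 m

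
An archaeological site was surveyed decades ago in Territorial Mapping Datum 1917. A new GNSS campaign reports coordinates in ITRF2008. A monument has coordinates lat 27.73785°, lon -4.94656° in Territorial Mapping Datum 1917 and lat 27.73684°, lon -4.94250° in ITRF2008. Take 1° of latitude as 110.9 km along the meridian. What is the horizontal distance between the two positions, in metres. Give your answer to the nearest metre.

414 m

Δφ = 27.73684° − 27.73785° = -0.00101°; Δλ = -4.94250° − -4.94656° = +0.00406°.
ΔN = Δφ × 110900 = -112.0 m; ΔE = Δλ × 110900 × cos(27.73785°) = +0.00406 × 110900 × 0.885086 = 398.5 m.
Distance = √(ΔE² + ΔN²) = √(398.5² + (-112.0)²) = 414.0 m.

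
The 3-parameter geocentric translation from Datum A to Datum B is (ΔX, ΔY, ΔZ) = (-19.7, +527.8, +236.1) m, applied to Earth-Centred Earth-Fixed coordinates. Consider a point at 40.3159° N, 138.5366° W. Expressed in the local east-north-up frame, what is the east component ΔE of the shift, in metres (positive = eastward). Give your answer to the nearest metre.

At φ = 40.3159°, λ = -138.5366°: sin φ = 0.647001, cos φ = 0.762489, sin λ = -0.662141, cos λ = -0.749379.
ΔE = −sin λ·ΔX + cos λ·ΔY = −(-0.662141)·(-19.7) + (-0.749379)·(527.8) = -408.57 m.

ΔE = -409 m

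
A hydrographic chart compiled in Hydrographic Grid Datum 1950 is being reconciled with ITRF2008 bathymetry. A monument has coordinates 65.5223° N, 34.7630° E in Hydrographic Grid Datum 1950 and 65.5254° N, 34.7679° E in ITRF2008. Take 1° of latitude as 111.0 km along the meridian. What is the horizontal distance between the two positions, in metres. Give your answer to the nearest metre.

411 m

Δφ = 65.5254° − 65.5223° = +0.0031°; Δλ = 34.7679° − 34.7630° = +0.0049°.
ΔN = Δφ × 111000 = 344.1 m; ΔE = Δλ × 111000 × cos(65.5223°) = +0.0049 × 111000 × 0.414339 = 225.4 m.
Distance = √(ΔE² + ΔN²) = √(225.4² + 344.1²) = 411.3 m.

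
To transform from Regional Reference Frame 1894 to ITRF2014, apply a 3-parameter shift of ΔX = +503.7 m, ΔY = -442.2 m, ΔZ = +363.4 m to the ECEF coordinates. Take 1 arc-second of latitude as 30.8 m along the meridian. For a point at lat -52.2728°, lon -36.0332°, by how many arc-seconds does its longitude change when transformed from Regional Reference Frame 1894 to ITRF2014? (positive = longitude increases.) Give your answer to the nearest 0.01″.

sin φ = -0.790933, cos φ = 0.611903, sin λ = -0.588254, cos λ = 0.808676.
East component: ΔE = −sin λ·ΔX + cos λ·ΔY = −(-0.588254)(503.7) + (0.808676)(-442.2) = -61.29 m.
1° of latitude spans 3600 × 30.80 = 110880 m; at latitude φ, 1° of longitude spans that × cos φ = 67847.8 m, so Δλ = -61.29 / 67847.8 × 3600 = -3.252″.

Δλ = -3.25″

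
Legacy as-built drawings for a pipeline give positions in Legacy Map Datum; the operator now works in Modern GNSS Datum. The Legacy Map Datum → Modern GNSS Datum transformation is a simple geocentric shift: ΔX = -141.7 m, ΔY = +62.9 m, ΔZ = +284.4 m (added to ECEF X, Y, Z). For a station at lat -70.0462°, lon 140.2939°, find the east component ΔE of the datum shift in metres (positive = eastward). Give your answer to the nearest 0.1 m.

ΔE = 42.1 m

At φ = -70.0462°, λ = 140.2939°: sin φ = -0.939968, cos φ = 0.341262, sin λ = 0.638850, cos λ = -0.769332.
ΔE = −sin λ·ΔX + cos λ·ΔY = −(0.638850)·(-141.7) + (-0.769332)·(62.9) = 42.13 m.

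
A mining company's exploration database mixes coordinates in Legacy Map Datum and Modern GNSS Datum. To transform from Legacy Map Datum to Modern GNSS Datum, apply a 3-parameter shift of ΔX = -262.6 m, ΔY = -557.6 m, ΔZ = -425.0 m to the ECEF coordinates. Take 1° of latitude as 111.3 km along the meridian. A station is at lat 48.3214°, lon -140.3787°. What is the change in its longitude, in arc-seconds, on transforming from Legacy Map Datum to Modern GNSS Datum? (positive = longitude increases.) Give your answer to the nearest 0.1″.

Δλ = 12.7″

sin φ = 0.746887, cos φ = 0.664951, sin λ = -0.637710, cos λ = -0.770276.
East component: ΔE = −sin λ·ΔX + cos λ·ΔY = −(-0.637710)(-262.6) + (-0.770276)(-557.6) = 262.04 m.
1° of latitude spans 111300 m; at latitude φ, 1° of longitude spans that × cos φ = 74009.1 m, so Δλ = 262.04 / 74009.1 × 3600 = 12.746″.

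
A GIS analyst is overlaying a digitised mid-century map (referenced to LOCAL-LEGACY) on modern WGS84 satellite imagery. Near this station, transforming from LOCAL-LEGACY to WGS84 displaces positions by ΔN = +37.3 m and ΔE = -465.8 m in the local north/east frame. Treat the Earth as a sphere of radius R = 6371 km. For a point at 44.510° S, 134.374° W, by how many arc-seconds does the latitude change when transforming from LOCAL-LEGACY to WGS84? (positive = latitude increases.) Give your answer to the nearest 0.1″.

Δφ = 1.2″

On a sphere of radius R, 1 rad of latitude = R, so Δφ = ΔN / R = 37.3 / 6371000 = 5.8547e-06 rad = 1.208″.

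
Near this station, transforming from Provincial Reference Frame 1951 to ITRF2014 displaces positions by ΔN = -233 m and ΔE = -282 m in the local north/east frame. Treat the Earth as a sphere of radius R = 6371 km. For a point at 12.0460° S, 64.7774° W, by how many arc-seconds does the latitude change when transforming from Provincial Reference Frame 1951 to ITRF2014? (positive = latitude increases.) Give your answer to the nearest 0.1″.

On a sphere of radius R, 1 rad of latitude = R, so Δφ = ΔN / R = -233.0 / 6371000 = -3.6572e-05 rad = -7.544″.

Δφ = -7.5″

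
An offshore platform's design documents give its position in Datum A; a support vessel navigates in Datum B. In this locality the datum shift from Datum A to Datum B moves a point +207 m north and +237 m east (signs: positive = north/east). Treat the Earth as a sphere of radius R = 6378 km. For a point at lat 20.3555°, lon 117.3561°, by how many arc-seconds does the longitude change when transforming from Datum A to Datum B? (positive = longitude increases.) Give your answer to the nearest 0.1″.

Δλ = 8.2″

At latitude 20.3555°, cos φ = 0.937552.
One radian of longitude at latitude φ spans R cos φ, so Δλ = ΔE / (R cos φ) = 237.0 / (6378000 × 0.937552) = 3.9634e-05 rad = 8.175″.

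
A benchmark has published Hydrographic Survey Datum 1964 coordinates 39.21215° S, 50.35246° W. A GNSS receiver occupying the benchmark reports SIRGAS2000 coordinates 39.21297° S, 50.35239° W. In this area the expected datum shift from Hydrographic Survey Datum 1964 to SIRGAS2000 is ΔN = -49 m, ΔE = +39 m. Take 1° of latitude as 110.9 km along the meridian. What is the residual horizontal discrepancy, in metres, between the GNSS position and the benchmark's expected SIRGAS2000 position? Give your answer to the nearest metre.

53 m

Observed coordinate differences: Δφ = -0.00082°, Δλ = +0.00007°.
Converting to metres (1° lat = 110900 m, cos φ = 0.774810): observed ΔN = -90.9 m, observed ΔE = 6.0 m.
Subtracting the expected shift leaves a residual of -90.9 − (-49) = -41.9 m north and 6.0 − (39) = -33.0 m east.
Residual distance = √((-41.9)² + (-33.0)²) = 53.4 m.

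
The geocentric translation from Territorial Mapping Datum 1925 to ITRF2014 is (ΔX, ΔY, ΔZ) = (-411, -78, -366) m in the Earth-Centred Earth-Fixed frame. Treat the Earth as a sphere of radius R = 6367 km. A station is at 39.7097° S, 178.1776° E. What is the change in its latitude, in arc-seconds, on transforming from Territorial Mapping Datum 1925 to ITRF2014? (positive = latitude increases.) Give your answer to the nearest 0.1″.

Δφ = -0.7″

sin φ = -0.638898, cos φ = 0.769291, sin λ = 0.031802, cos λ = -0.999494.
North component: ΔN = −sin φ cos λ·ΔX − sin φ sin λ·ΔY + cos φ·ΔZ = −(-0.638898)(-0.999494)(-411) − (-0.638898)(0.031802)(-78) + (0.769291)(-366) = -20.69 m.
1° of latitude spans πR/180 = 111125 m, so Δφ = -20.69 / 111125 × 3600 = -0.670″.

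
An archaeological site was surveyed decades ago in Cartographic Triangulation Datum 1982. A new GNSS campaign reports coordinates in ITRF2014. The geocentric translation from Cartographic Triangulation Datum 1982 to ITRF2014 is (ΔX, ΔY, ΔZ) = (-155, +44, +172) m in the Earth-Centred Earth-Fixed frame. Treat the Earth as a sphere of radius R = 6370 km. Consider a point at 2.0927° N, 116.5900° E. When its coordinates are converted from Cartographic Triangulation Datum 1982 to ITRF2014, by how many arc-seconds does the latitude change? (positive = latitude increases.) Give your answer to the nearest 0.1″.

sin φ = 0.036516, cos φ = 0.999333, sin λ = 0.894232, cos λ = -0.447603.
North component: ΔN = −sin φ cos λ·ΔX − sin φ sin λ·ΔY + cos φ·ΔZ = −(0.036516)(-0.447603)(-155) − (0.036516)(0.894232)(44) + (0.999333)(172) = 167.92 m.
1° of latitude spans πR/180 = 111177 m, so Δφ = 167.92 / 111177 × 3600 = 5.437″.

Δφ = 5.4″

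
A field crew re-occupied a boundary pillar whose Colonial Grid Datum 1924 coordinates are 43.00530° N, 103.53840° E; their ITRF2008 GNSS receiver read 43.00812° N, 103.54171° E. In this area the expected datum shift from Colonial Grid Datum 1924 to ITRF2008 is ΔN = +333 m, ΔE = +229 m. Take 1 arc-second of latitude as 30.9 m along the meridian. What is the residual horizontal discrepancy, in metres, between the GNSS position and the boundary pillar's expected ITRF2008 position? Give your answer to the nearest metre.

45 m

Observed coordinate differences: Δφ = +0.00282°, Δλ = +0.00331°.
Converting to metres (1° lat = 111240 m, cos φ = 0.731291): observed ΔN = 313.7 m, observed ΔE = 269.3 m.
Subtracting the expected shift leaves a residual of 313.7 − (333) = -19.3 m north and 269.3 − (229) = 40.3 m east.
Residual distance = √((-19.3)² + 40.3²) = 44.7 m.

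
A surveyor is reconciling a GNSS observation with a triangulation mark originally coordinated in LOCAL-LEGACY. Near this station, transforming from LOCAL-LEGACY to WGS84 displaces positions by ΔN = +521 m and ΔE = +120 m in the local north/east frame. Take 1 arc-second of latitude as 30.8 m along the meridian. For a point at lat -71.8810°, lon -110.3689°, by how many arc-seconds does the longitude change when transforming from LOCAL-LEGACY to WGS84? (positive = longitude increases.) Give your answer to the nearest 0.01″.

At latitude -71.8810°, cos φ = 0.310992.
1″ of longitude at this latitude = 30.80 × cos φ = 9.5785 m, so Δλ = 120.0 / 9.5785 = 12.528″.

Δλ = 12.53″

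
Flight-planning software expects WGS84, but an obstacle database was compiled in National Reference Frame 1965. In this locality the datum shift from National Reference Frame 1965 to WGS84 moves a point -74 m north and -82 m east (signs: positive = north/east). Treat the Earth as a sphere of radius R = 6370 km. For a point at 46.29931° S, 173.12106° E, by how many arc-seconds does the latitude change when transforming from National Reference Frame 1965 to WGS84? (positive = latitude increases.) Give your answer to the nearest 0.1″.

On a sphere of radius R, 1 rad of latitude = R, so Δφ = ΔN / R = -74.0 / 6370000 = -1.1617e-05 rad = -2.396″.

Δφ = -2.4″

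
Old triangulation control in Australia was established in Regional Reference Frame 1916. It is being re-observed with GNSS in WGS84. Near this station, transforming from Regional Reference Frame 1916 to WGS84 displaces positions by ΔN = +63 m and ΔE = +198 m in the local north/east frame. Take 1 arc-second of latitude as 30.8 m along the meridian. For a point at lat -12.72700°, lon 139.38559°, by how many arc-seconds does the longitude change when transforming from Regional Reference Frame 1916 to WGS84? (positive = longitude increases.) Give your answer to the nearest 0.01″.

Δλ = 6.59″

At latitude -12.72700°, cos φ = 0.975431.
1″ of longitude at this latitude = 30.80 × cos φ = 30.0433 m, so Δλ = 198.0 / 30.0433 = 6.590″.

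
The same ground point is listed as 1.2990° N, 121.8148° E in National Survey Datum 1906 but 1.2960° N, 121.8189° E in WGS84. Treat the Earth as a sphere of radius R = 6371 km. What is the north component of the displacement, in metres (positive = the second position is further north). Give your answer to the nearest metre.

ΔN = -334 m

Δφ = 1.2960° − 1.2990° = -0.0030°; Δλ = 121.8189° − 121.8148° = +0.0041°.
1° along a meridian = πR/180 = 111195 m.
ΔN = Δφ × 111195 = -333.6 m; ΔE = Δλ × 111195 × cos(1.2990°) = +0.0041 × 111195 × 0.999743 = 455.8 m.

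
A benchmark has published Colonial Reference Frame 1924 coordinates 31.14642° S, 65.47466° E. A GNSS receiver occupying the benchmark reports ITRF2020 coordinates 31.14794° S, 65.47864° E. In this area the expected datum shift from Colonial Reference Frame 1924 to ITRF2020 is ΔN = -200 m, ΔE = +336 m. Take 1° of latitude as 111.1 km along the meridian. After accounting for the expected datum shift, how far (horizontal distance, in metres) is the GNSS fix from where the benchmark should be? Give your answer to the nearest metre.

Observed coordinate differences: Δφ = -0.00152°, Δλ = +0.00398°.
Converting to metres (1° lat = 111100 m, cos φ = 0.855848): observed ΔN = -168.9 m, observed ΔE = 378.4 m.
Subtracting the expected shift leaves a residual of -168.9 − (-200) = 31.1 m north and 378.4 − (336) = 42.4 m east.
Residual distance = √(31.1² + 42.4²) = 52.6 m.

53 m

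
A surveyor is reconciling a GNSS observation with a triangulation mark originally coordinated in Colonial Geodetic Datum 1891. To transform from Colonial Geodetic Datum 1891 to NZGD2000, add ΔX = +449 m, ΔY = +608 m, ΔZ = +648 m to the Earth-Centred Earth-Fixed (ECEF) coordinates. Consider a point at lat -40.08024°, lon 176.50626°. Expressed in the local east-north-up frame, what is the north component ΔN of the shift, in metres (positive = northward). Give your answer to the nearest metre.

ΔN = 231 m

At φ = -40.08024°, λ = 176.50626°: sin φ = -0.643860, cos φ = 0.765143, sin λ = 0.060939, cos λ = -0.998141.
ΔN = −sin φ cos λ·ΔX − sin φ sin λ·ΔY + cos φ·ΔZ = −(-0.643860)(-0.998141)(449) − (-0.643860)(0.060939)(608) + (0.765143)(648) = 231.11 m.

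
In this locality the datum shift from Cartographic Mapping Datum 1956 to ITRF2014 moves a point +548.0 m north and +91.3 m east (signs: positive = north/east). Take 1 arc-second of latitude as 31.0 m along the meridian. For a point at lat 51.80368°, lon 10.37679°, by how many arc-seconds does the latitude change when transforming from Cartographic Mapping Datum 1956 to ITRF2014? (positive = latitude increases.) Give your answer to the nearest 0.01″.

Δφ = 17.68″

1″ of latitude = 31.00 m, so Δφ = 548.0 / 31.00 = 17.677″.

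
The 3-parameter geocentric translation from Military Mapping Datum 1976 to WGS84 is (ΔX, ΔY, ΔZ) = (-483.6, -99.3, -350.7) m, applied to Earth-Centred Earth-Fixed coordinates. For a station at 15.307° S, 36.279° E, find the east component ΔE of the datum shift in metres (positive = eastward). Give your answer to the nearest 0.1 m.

ΔE = 206.1 m

The local east axis at (φ, λ) is (−sin λ, cos λ, 0), so ΔE = −sin(36.279°)·(-483.6) + cos(36.279°)·(-99.3) = 206.10 m.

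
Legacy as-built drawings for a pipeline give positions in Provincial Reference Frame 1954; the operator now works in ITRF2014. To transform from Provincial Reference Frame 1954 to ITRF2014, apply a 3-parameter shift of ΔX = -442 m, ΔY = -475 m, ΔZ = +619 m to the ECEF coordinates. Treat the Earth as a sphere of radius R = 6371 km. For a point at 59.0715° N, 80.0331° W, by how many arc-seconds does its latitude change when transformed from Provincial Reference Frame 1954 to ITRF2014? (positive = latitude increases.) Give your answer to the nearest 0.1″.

Δφ = -0.6″

sin φ = 0.857809, cos φ = 0.513968, sin λ = -0.984908, cos λ = 0.173079.
North component: ΔN = −sin φ cos λ·ΔX − sin φ sin λ·ΔY + cos φ·ΔZ = −(0.857809)(0.173079)(-442) − (0.857809)(-0.984908)(-475) + (0.513968)(619) = -17.54 m.
1° of latitude spans πR/180 = 111195 m, so Δφ = -17.54 / 111195 × 3600 = -0.568″.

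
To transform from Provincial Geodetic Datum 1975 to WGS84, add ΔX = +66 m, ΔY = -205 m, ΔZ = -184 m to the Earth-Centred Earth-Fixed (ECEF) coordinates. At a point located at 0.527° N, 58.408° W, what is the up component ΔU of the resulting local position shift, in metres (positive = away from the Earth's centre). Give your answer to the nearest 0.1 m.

The local up (radial) axis is (cos φ cos λ, cos φ sin λ, sin φ), giving ΔU = 34.574 + 174.612 − 1.692 = 207.49 m.

ΔU = 207.5 m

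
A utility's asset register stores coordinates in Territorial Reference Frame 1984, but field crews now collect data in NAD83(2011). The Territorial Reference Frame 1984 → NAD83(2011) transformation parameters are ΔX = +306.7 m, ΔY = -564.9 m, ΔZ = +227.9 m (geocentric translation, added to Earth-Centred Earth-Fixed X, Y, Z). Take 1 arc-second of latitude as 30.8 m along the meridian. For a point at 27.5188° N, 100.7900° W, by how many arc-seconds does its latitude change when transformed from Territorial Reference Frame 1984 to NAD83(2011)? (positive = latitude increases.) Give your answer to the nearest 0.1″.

Δφ = -0.9″

sin φ = 0.462040, cos φ = 0.886859, sin λ = -0.982320, cos λ = -0.187210.
North component: ΔN = −sin φ cos λ·ΔX − sin φ sin λ·ΔY + cos φ·ΔZ = −(0.462040)(-0.187210)(306.7) − (0.462040)(-0.982320)(-564.9) + (0.886859)(227.9) = -27.75 m.
1° of latitude spans 3600 × 30.80 = 110880 m, so Δφ = -27.75 / 110880 × 3600 = -0.901″.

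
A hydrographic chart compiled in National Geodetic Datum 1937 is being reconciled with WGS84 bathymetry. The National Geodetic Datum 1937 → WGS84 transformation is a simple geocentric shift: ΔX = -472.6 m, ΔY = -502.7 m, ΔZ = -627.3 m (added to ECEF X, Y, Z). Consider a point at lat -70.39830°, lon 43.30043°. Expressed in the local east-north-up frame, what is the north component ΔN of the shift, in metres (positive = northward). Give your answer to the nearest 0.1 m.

At φ = -70.39830°, λ = 43.30043°: sin φ = -0.942047, cos φ = 0.335480, sin λ = 0.685824, cos λ = 0.727768.
ΔN = −sin φ cos λ·ΔX − sin φ sin λ·ΔY + cos φ·ΔZ = −(-0.942047)(0.727768)(-472.6) − (-0.942047)(0.685824)(-502.7) + (0.335480)(-627.3) = -859.24 m.

ΔN = -859.2 m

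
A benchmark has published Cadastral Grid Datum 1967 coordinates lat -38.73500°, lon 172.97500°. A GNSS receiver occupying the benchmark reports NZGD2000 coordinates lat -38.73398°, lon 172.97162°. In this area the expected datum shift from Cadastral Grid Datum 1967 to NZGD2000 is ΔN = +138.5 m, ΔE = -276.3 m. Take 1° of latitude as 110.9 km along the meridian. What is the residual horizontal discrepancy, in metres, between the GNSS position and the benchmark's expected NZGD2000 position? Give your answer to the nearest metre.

30 m

Observed coordinate differences: Δφ = +0.00102°, Δλ = -0.00338°.
Converting to metres (1° lat = 110900 m, cos φ = 0.780048): observed ΔN = 113.1 m, observed ΔE = -292.4 m.
Subtracting the expected shift leaves a residual of 113.1 − (138.5) = -25.4 m north and -292.4 − (-276.3) = -16.1 m east.
Residual distance = √((-25.4)² + (-16.1)²) = 30.1 m.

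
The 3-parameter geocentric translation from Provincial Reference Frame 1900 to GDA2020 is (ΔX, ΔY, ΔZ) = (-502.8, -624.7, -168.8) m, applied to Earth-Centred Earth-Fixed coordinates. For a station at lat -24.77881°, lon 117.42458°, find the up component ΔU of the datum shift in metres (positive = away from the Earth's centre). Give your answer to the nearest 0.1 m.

The local up (radial) axis is (cos φ cos λ, cos φ sin λ, sin φ), giving ΔU = 210.259 − 503.444 + 70.747 = -222.44 m.

ΔU = -222.4 m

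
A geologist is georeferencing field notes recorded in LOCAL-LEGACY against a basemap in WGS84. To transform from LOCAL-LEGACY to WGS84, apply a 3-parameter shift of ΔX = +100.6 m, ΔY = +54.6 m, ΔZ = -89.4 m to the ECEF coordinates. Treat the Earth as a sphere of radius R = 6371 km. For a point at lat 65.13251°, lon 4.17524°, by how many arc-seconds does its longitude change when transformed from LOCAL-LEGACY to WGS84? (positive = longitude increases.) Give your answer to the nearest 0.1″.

Δλ = 3.6″

sin φ = 0.907283, cos φ = 0.420521, sin λ = 0.072807, cos λ = 0.997346.
East component: ΔE = −sin λ·ΔX + cos λ·ΔY = −(0.072807)(100.6) + (0.997346)(54.6) = 47.13 m.
1° of latitude spans πR/180 = 111195 m; at latitude φ, 1° of longitude spans that × cos φ = 46759.8 m, so Δλ = 47.13 / 46759.8 × 3600 = 3.629″.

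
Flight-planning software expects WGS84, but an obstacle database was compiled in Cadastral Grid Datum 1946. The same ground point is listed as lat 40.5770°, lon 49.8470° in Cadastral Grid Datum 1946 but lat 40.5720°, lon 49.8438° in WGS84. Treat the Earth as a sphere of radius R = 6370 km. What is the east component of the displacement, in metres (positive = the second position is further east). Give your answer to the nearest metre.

Δφ = 40.5720° − 40.5770° = -0.0050°; Δλ = 49.8438° − 49.8470° = -0.0032°.
1° along a meridian = πR/180 = 111177 m.
ΔN = Δφ × 111177 = -555.9 m; ΔE = Δλ × 111177 × cos(40.5770°) = -0.0032 × 111177 × 0.759532 = -270.2 m.

ΔE = -270 m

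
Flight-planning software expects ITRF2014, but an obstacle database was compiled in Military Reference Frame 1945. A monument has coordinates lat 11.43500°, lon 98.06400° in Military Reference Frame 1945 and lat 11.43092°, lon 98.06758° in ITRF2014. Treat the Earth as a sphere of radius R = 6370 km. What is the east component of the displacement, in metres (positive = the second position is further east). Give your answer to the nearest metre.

ΔE = 390 m

Δφ = 11.43092° − 11.43500° = -0.00408°; Δλ = 98.06758° − 98.06400° = +0.00358°.
1° along a meridian = πR/180 = 111177 m.
ΔN = Δφ × 111177 = -453.6 m; ΔE = Δλ × 111177 × cos(11.43500°) = +0.00358 × 111177 × 0.980150 = 390.1 m.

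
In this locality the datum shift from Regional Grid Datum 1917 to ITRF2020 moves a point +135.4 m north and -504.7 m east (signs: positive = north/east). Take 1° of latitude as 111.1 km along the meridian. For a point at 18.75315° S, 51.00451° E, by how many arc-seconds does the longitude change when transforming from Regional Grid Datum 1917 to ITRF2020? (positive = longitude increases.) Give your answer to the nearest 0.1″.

Δλ = -17.3″

At latitude -18.75315°, cos φ = 0.946912.
1° of longitude at this latitude = 111.1 × cos φ = 105.20 km, so Δλ = -504.7 / 105202.0 = -0.0047974° = -17.271″.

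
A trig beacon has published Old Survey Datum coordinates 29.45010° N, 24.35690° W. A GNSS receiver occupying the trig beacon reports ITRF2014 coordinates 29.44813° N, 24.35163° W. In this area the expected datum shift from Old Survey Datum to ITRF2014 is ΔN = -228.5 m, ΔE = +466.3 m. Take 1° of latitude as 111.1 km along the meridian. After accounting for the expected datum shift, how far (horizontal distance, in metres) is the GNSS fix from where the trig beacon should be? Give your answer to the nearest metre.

Observed coordinate differences: Δφ = -0.00197°, Δλ = +0.00527°.
Converting to metres (1° lat = 111100 m, cos φ = 0.870784): observed ΔN = -218.9 m, observed ΔE = 509.8 m.
Subtracting the expected shift leaves a residual of -218.9 − (-228.5) = 9.6 m north and 509.8 − (466.3) = 43.5 m east.
Residual distance = √(9.6² + 43.5²) = 44.6 m.

45 m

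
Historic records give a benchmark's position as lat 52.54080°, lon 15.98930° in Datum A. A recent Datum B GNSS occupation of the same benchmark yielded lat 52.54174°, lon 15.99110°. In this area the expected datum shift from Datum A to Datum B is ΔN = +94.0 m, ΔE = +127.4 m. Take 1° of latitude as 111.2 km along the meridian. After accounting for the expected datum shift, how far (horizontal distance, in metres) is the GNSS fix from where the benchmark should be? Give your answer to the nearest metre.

Observed coordinate differences: Δφ = +0.00094°, Δλ = +0.00180°.
Converting to metres (1° lat = 111200 m, cos φ = 0.608196): observed ΔN = 104.5 m, observed ΔE = 121.7 m.
Subtracting the expected shift leaves a residual of 104.5 − (94.0) = 10.5 m north and 121.7 − (127.4) = -5.7 m east.
Residual distance = √(10.5² + (-5.7)²) = 12.0 m.

12 m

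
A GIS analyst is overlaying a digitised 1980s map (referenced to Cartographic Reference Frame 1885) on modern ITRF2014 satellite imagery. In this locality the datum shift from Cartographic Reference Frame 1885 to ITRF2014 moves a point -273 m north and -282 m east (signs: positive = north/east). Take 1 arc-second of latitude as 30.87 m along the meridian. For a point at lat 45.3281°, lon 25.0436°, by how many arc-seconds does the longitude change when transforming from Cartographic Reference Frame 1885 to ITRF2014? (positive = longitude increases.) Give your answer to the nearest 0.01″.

At latitude 45.3281°, cos φ = 0.703046.
1″ of longitude at this latitude = 30.87 × cos φ = 21.7030 m, so Δλ = -282.0 / 21.7030 = -12.994″.

Δλ = -12.99″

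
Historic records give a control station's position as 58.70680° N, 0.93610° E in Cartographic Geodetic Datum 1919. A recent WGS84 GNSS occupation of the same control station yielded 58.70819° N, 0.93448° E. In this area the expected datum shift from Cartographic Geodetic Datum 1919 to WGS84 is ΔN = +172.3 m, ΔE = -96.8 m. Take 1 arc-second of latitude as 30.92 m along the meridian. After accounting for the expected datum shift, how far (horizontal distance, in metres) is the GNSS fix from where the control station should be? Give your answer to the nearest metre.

18 m

Observed coordinate differences: Δφ = +0.00139°, Δλ = -0.00162°.
Converting to metres (1° lat = 111312 m, cos φ = 0.519418): observed ΔN = 154.7 m, observed ΔE = -93.7 m.
Subtracting the expected shift leaves a residual of 154.7 − (172.3) = -17.6 m north and -93.7 − (-96.8) = 3.1 m east.
Residual distance = √((-17.6)² + 3.1²) = 17.9 m.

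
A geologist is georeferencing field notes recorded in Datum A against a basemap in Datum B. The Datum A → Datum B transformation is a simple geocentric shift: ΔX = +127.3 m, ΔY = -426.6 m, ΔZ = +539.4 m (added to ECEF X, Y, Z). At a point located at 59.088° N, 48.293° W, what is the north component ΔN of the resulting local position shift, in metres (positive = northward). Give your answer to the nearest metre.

At φ = 59.088°, λ = -48.293°: sin φ = 0.857957, cos φ = 0.513721, sin λ = -0.746557, cos λ = 0.665322.
ΔN = −sin φ cos λ·ΔX − sin φ sin λ·ΔY + cos φ·ΔZ = −(0.857957)(0.665322)(127.3) − (0.857957)(-0.746557)(-426.6) + (0.513721)(539.4) = -68.81 m.

ΔN = -69 m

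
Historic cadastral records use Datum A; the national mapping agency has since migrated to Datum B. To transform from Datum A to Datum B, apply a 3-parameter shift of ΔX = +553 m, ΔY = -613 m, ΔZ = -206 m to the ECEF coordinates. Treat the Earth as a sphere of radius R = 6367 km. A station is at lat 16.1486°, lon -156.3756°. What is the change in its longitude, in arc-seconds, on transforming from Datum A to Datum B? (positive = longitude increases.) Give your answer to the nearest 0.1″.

Δλ = 26.4″

sin φ = 0.278130, cos φ = 0.960544, sin λ = -0.400739, cos λ = -0.916192.
East component: ΔE = −sin λ·ΔX + cos λ·ΔY = −(-0.400739)(553) + (-0.916192)(-613) = 783.23 m.
1° of latitude spans πR/180 = 111125 m; at latitude φ, 1° of longitude spans that × cos φ = 106740.5 m, so Δλ = 783.23 / 106740.5 × 3600 = 26.416″.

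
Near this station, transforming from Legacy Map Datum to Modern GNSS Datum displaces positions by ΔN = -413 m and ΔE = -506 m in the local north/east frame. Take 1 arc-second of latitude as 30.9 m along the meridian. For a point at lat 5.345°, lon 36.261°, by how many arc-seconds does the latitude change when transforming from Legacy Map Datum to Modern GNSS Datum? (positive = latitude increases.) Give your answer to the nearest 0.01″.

Δφ = -13.37″

1″ of latitude = 30.90 m, so Δφ = -413.0 / 30.90 = -13.366″.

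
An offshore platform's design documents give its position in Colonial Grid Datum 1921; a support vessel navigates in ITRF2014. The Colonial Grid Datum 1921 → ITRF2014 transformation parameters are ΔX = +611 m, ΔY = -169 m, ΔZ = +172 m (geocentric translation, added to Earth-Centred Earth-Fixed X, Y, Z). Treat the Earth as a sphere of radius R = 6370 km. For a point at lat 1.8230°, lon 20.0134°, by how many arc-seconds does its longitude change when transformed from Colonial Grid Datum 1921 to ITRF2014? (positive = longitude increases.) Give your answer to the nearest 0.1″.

sin φ = 0.031812, cos φ = 0.999494, sin λ = 0.342240, cos λ = 0.939613.
East component: ΔE = −sin λ·ΔX + cos λ·ΔY = −(0.342240)(611) + (0.939613)(-169) = -367.90 m.
1° of latitude spans πR/180 = 111177 m; at latitude φ, 1° of longitude spans that × cos φ = 111121.2 m, so Δλ = -367.90 / 111121.2 × 3600 = -11.919″.

Δλ = -11.9″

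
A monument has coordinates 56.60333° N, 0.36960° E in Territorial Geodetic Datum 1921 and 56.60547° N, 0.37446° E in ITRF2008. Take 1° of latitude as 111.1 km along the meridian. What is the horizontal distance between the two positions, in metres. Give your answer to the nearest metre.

381 m

Δφ = 56.60547° − 56.60333° = +0.00214°; Δλ = 0.37446° − 0.36960° = +0.00486°.
ΔN = Δφ × 111100 = 237.8 m; ΔE = Δλ × 111100 × cos(56.60333°) = +0.00486 × 111100 × 0.550432 = 297.2 m.
Distance = √(ΔE² + ΔN²) = √(297.2² + 237.8²) = 380.6 m.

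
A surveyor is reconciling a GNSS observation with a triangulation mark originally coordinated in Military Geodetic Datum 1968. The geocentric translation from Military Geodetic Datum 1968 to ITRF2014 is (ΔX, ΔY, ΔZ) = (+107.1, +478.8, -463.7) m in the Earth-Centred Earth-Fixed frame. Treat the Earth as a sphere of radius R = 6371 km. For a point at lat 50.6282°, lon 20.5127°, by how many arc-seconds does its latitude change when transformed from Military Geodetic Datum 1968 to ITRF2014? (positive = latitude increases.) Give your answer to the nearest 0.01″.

Δφ = -16.23″

sin φ = 0.773046, cos φ = 0.634350, sin λ = 0.350415, cos λ = 0.936595.
North component: ΔN = −sin φ cos λ·ΔX − sin φ sin λ·ΔY + cos φ·ΔZ = −(0.773046)(0.936595)(107.1) − (0.773046)(0.350415)(478.8) + (0.634350)(-463.7) = -501.39 m.
1° of latitude spans πR/180 = 111195 m, so Δφ = -501.39 / 111195 × 3600 = -16.233″.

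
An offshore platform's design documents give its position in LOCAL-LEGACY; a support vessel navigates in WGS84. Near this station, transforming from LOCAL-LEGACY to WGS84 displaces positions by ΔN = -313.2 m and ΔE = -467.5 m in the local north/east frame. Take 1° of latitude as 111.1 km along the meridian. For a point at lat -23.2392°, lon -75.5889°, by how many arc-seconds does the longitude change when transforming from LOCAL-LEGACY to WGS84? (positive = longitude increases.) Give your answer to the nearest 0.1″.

At latitude -23.2392°, cos φ = 0.918866.
1° of longitude at this latitude = 111.1 × cos φ = 102.09 km, so Δλ = -467.5 / 102086.0 = -0.0045795° = -16.486″.

Δλ = -16.5″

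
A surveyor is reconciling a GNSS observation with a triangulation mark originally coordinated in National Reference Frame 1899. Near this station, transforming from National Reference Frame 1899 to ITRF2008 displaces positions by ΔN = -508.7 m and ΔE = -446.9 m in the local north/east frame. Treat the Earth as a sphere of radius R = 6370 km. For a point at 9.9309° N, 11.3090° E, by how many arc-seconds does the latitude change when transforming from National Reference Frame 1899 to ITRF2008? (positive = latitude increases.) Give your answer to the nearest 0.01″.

On a sphere of radius R, 1 rad of latitude = R, so Δφ = ΔN / R = -508.7 / 6370000 = -7.9859e-05 rad = -16.472″.

Δφ = -16.47″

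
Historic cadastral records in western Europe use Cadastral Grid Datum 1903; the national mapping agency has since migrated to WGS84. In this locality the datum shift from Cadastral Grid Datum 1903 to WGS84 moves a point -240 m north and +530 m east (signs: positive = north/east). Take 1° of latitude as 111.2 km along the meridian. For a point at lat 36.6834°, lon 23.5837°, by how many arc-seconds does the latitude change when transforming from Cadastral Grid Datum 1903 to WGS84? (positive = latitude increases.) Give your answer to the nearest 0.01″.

Δφ = -7.77″

1° of latitude = 111.2 km, so Δφ = -240.0 / 111200 = -0.0021583° = -7.770″.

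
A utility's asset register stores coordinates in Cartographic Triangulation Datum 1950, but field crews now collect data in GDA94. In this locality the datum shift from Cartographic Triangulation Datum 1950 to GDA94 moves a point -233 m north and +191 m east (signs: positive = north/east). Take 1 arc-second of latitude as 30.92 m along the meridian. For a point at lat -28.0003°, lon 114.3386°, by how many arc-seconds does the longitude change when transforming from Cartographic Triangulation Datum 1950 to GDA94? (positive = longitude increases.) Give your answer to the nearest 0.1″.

Δλ = 7.0″

At latitude -28.0003°, cos φ = 0.882945.
1″ of longitude at this latitude = 30.92 × cos φ = 27.3007 m, so Δλ = 191.0 / 27.3007 = 6.996″.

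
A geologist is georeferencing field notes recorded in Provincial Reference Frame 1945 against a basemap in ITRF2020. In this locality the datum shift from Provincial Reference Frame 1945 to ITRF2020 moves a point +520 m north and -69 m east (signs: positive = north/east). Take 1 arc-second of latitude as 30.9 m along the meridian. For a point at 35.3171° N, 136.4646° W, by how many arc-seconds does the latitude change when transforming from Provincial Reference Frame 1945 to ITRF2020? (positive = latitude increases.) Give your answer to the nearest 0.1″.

1″ of latitude = 30.90 m, so Δφ = 520.0 / 30.90 = 16.828″.

Δφ = 16.8″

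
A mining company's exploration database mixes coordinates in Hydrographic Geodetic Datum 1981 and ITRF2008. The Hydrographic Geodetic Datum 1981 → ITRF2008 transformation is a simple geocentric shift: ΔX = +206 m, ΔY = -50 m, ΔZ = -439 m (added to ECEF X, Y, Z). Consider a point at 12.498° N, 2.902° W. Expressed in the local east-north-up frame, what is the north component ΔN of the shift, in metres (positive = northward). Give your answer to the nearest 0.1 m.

ΔN = -473.7 m

The local north axis is (−sin φ cos λ, −sin φ sin λ, cos φ), giving ΔN = -44.522 − 0.548 − 428.597 = -473.67 m.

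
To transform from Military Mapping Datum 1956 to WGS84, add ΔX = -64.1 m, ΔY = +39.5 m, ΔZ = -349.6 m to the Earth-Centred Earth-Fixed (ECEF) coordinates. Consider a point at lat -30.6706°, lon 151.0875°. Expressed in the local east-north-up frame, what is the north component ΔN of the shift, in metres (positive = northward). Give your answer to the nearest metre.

At φ = -30.6706°, λ = 151.0875°: sin φ = -0.510102, cos φ = 0.860114, sin λ = 0.483473, cos λ = -0.875359.
ΔN = −sin φ cos λ·ΔX − sin φ sin λ·ΔY + cos φ·ΔZ = −(-0.510102)(-0.875359)(-64.1) − (-0.510102)(0.483473)(39.5) + (0.860114)(-349.6) = -262.33 m.

ΔN = -262 m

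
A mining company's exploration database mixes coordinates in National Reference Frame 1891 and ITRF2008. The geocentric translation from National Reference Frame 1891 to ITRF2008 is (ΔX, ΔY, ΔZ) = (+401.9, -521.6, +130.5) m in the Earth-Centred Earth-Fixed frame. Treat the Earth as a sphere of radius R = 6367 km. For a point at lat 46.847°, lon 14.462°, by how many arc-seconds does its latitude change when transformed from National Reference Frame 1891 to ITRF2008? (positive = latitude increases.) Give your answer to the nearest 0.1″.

Δφ = -3.2″

sin φ = 0.729530, cos φ = 0.683949, sin λ = 0.249738, cos λ = 0.968313.
North component: ΔN = −sin φ cos λ·ΔX − sin φ sin λ·ΔY + cos φ·ΔZ = −(0.729530)(0.968313)(401.9) − (0.729530)(0.249738)(-521.6) + (0.683949)(130.5) = -99.62 m.
1° of latitude spans πR/180 = 111125 m, so Δφ = -99.62 / 111125 × 3600 = -3.227″.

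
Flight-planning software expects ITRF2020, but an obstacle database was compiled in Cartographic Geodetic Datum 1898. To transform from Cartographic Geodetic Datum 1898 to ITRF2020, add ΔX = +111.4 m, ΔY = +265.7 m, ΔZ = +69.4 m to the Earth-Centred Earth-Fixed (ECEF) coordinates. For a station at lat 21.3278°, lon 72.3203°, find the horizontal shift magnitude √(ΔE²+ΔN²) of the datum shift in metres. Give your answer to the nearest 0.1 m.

47.2 m

At φ = 21.3278°, λ = 72.3203°: sin φ = 0.363703, cos φ = 0.931515, sin λ = 0.952769, cos λ = 0.303696.
ΔE = −sin λ·ΔX + cos λ·ΔY = −(0.952769)·(111.4) + (0.303696)·(265.7) = -25.45 m.
ΔN = −sin φ cos λ·ΔX − sin φ sin λ·ΔY + cos φ·ΔZ = −(0.363703)(0.303696)(111.4) − (0.363703)(0.952769)(265.7) + (0.931515)(69.4) = -39.73 m.
Horizontal magnitude = √(ΔE² + ΔN²) = √((-25.45)² + (-39.73)²) = 47.18 m.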